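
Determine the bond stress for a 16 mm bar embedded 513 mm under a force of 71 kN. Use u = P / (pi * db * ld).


u = P / (pi * db * ld)
= 71 * 1000 / (pi * 16 * 513)
= 2.753 MPa

2.753


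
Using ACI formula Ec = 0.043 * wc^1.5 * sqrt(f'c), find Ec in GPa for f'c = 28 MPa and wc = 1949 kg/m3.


Ec = 0.043 * 1949^1.5 * sqrt(28) / 1000
= 19.58 GPa

19.58


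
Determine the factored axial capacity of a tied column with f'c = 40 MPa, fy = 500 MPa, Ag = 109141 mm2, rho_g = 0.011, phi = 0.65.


Ast = rho * Ag = 0.011 * 109141 = 1200.551 mm2
phi*Pn = 0.65 * 0.80 * (0.85 * 40 * (109141 - 1200.551) + 500 * 1200.551) / 1000
= 2220.53 kN

2220.53


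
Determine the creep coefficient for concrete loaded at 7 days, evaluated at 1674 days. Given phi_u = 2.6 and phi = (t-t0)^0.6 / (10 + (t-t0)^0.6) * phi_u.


dt = 1674 - 7 = 1667
phi = 1667^0.6 / (10 + 1667^0.6) * 2.6
= 2.328

2.328


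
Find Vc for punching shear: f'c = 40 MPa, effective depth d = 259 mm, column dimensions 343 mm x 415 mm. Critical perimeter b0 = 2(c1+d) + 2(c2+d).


b0 = 2*(343 + 259) + 2*(415 + 259) = 2552 mm
Vc = 0.33 * sqrt(40) * 2552 * 259 / 1000
= 1379.51 kN

1379.51


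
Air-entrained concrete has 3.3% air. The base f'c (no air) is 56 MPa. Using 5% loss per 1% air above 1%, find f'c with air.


Strength loss = (3.3 - 1) * 5 = 11.5%
f'c = 56 * (1 - 11.5/100)
= 49.56 MPa

49.56


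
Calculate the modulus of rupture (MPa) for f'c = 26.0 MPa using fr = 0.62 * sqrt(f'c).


fr = 0.62 * sqrt(26.0)
= 3.161 MPa

3.161


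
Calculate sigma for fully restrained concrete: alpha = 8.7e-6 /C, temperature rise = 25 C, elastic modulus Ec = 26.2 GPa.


sigma = alpha * dT * Ec
= 8.7e-6 * 25 * 26.2 * 1000
= 5.698 MPa

5.698


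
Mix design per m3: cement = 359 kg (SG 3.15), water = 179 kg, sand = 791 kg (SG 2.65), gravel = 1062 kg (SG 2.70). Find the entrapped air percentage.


Vol cement = 359 / (3.15 * 1000) = 0.113968 m3
Vol water = 179 / 1000 = 0.179 m3
Vol sand = 791 / (2.65 * 1000) = 0.298491 m3
Vol gravel = 1062 / (2.70 * 1000) = 0.393333 m3
Total solid + water volume = 0.984792 m3
Air = (1 - 0.984792) * 100 = 1.52%

1.52


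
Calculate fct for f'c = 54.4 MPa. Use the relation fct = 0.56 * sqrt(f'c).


fct = 0.56 * sqrt(54.4)
= 0.56 * 7.376
= 4.13 MPa

4.13


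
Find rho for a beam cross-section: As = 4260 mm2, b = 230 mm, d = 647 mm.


rho = As / (b * d)
= 4260 / (230 * 647)
= 0.0286

0.0286


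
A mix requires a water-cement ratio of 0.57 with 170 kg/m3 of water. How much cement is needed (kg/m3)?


Cement = water / (w/c)
= 170 / 0.57
= 298.2 kg/m3

298.2


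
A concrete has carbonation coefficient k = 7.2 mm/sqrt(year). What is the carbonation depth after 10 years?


depth = k * sqrt(t)
= 7.2 * sqrt(10)
= 22.77 mm

22.77


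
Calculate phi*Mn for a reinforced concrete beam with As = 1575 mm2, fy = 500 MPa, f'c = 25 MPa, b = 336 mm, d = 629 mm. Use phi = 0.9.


a = As * fy / (0.85 * f'c * b)
= 1575 * 500 / (0.85 * 25 * 336)
= 110.2941 mm
Mn = As * fy * (d - a/2) / 10^6
= 451.9092 kN-m
phi*Mn = 0.9 * 451.9092 = 406.72 kN-m

406.72


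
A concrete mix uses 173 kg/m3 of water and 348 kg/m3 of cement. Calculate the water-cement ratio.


w/c = water / cement
w/c = 173 / 348 = 0.497

0.497


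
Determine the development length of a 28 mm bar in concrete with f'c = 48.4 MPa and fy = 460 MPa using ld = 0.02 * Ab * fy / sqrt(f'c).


Ab = pi * 28^2 / 4 = 615.752 mm2
ld = 0.02 * 615.752 * 460 / sqrt(48.4)
= 814.3 mm

814.3


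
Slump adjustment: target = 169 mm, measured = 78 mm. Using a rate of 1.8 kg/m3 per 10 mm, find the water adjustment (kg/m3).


Difference = 169 - 78 = 91 mm
Water adjustment = 91 * 1.8 / 10 = 16.4 kg/m3

16.4


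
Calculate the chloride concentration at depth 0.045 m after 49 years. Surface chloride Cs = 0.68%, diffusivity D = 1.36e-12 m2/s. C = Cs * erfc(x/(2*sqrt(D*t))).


t_seconds = 49 * 365.25 * 24 * 3600 = 1546322400.0 s
arg = 0.045 / (2 * sqrt(1.36e-12 * 1546322400.0))
= 0.4906
erfc(0.4906) = 0.4878
C = 0.68 * 0.4878 = 0.3317%

0.3317


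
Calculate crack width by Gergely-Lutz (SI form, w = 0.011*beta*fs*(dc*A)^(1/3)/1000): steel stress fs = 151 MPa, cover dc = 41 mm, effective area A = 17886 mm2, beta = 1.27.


w = 0.011 * beta * fs * (dc * A)^(1/3) / 1000
= 0.011 * 1.27 * 151 * (41 * 17886)^(1/3) / 1000
= 0.19 mm

0.19


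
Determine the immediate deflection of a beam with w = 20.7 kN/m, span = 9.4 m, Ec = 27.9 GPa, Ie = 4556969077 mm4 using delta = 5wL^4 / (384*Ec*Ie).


Convert: L = 9.4 m = 9400 mm, Ec = 27.9 GPa = 27900 MPa
delta = 5 * 20.7 * 9400^4 / (384 * 27900 * 4556969077)
= 16.55 mm

16.55


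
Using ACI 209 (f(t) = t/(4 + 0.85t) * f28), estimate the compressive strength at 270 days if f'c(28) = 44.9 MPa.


f(270) = 270 / (4 + 0.85 * 270) * 44.9
= 270 / 233.5 * 44.9
= 51.92 MPa

51.92


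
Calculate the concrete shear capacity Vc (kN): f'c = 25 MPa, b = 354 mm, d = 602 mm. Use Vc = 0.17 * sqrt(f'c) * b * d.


Vc = 0.17 * sqrt(25) * 354 * 602 / 1000
= 181.14 kN

181.14


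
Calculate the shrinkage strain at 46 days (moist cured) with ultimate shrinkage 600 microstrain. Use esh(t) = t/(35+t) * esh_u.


esh(46) = 46 / (35 + 46) * 600
= 46 / 81 * 600
= 340.7 microstrain

340.7


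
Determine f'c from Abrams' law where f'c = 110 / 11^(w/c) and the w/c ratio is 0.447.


f'c = 110 / 11^0.447
= 110 / 2.921
= 37.66 MPa

37.66


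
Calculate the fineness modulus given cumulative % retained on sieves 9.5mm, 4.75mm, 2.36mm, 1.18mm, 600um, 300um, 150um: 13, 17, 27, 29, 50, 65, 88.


FM = sum(cumulative % retained) / 100
= 289 / 100
= 2.89

2.89


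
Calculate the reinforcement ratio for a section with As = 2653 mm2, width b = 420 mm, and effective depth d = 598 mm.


rho = As / (b * d)
= 2653 / (420 * 598)
= 0.0106

0.0106


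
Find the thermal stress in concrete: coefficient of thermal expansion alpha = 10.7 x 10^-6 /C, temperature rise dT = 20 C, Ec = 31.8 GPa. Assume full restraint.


sigma = alpha * dT * Ec
= 10.7e-6 * 20 * 31.8 * 1000
= 6.805 MPa

6.805


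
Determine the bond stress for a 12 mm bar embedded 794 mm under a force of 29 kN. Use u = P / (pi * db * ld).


u = P / (pi * db * ld)
= 29 * 1000 / (pi * 12 * 794)
= 0.969 MPa

0.969


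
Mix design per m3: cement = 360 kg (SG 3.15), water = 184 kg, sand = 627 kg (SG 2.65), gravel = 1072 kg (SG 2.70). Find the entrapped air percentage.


Vol cement = 360 / (3.15 * 1000) = 0.114286 m3
Vol water = 184 / 1000 = 0.184 m3
Vol sand = 627 / (2.65 * 1000) = 0.236604 m3
Vol gravel = 1072 / (2.70 * 1000) = 0.397037 m3
Total solid + water volume = 0.931927 m3
Air = (1 - 0.931927) * 100 = 6.81%

6.81


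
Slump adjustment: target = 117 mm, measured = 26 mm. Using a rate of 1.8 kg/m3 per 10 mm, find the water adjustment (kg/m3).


Difference = 117 - 26 = 91 mm
Water adjustment = 91 * 1.8 / 10 = 16.4 kg/m3

16.4


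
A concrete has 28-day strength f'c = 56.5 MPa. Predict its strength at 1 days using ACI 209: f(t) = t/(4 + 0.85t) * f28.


f(1) = 1 / (4 + 0.85 * 1) * 56.5
= 1 / 4.85 * 56.5
= 11.65 MPa

11.65


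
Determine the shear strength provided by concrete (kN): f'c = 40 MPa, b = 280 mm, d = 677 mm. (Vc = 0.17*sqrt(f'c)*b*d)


Vc = 0.17 * sqrt(40) * 280 * 677 / 1000
= 203.81 kN

203.81


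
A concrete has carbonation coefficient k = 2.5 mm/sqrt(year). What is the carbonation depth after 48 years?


depth = k * sqrt(t)
= 2.5 * sqrt(48)
= 17.32 mm

17.32


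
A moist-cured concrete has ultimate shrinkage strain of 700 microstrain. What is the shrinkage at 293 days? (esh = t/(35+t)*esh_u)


esh(293) = 293 / (35 + 293) * 700
= 293 / 328 * 700
= 625.3 microstrain

625.3


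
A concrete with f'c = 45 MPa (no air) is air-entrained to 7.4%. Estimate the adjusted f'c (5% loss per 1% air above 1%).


Strength loss = (7.4 - 1) * 5 = 32.0%
f'c = 45 * (1 - 32.0/100)
= 30.6 MPa

30.6


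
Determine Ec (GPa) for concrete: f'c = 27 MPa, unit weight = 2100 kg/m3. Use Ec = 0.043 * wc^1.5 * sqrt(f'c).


Ec = 0.043 * 2100^1.5 * sqrt(27) / 1000
= 21.5 GPa

21.5


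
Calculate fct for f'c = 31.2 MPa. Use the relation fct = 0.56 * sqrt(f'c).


fct = 0.56 * sqrt(31.2)
= 0.56 * 5.586
= 3.128 MPa

3.128


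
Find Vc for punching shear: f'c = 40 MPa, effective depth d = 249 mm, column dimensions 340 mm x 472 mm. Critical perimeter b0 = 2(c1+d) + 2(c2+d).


b0 = 2*(340 + 249) + 2*(472 + 249) = 2620 mm
Vc = 0.33 * sqrt(40) * 2620 * 249 / 1000
= 1361.58 kN

1361.58


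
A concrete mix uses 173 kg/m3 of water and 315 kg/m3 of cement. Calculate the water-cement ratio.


w/c = water / cement
w/c = 173 / 315 = 0.549

0.549


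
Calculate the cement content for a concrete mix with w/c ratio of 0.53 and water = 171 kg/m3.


Cement = water / (w/c)
= 171 / 0.53
= 322.6 kg/m3

322.6


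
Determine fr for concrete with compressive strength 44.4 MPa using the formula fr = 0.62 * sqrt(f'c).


fr = 0.62 * sqrt(44.4)
= 4.131 MPa

4.131


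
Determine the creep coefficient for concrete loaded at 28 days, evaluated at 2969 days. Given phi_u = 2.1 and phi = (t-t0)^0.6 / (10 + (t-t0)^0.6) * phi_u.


dt = 2969 - 28 = 2941
phi = 2941^0.6 / (10 + 2941^0.6) * 2.1
= 1.939

1.939


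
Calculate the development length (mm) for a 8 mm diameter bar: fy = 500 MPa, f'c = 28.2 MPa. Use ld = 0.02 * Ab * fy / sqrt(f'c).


Ab = pi * 8^2 / 4 = 50.265 mm2
ld = 0.02 * 50.265 * 500 / sqrt(28.2)
= 94.7 mm

94.7


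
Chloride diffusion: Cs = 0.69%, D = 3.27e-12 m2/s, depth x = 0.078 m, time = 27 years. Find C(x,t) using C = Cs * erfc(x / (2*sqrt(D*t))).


t_seconds = 27 * 365.25 * 24 * 3600 = 852055200.0 s
arg = 0.078 / (2 * sqrt(3.27e-12 * 852055200.0))
= 0.7389
erfc(0.7389) = 0.2961
C = 0.69 * 0.2961 = 0.2043%

0.2043


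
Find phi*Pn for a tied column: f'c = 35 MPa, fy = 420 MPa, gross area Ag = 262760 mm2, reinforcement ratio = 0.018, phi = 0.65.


Ast = rho * Ag = 0.018 * 262760 = 4729.68 mm2
phi*Pn = 0.65 * 0.80 * (0.85 * 35 * (262760 - 4729.68) + 420 * 4729.68) / 1000
= 5024.69 kN

5024.69


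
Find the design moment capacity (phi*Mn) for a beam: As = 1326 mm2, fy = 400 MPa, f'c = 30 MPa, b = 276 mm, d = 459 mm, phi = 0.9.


a = As * fy / (0.85 * f'c * b)
= 1326 * 400 / (0.85 * 30 * 276)
= 75.3623 mm
Mn = As * fy * (d - a/2) / 10^6
= 223.4675 kN-m
phi*Mn = 0.9 * 223.4675 = 201.12 kN-m

201.12


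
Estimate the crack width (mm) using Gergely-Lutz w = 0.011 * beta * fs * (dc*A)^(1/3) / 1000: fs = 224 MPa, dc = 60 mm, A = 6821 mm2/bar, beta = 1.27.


w = 0.011 * beta * fs * (dc * A)^(1/3) / 1000
= 0.011 * 1.27 * 224 * (60 * 6821)^(1/3) / 1000
= 0.232 mm

0.232


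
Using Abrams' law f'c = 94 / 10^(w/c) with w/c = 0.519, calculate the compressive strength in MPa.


f'c = 94 / 10^0.519
= 94 / 3.304
= 28.45 MPa

28.45


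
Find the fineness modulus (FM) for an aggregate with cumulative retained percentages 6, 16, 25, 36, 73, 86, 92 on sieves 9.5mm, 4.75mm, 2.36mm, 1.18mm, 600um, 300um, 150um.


FM = sum(cumulative % retained) / 100
= 334 / 100
= 3.34

3.34


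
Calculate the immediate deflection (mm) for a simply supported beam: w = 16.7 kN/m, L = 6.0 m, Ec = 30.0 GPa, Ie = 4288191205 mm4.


Convert: L = 6.0 m = 6000 mm, Ec = 30.0 GPa = 30000 MPa
delta = 5 * 16.7 * 6000^4 / (384 * 30000 * 4288191205)
= 2.19 mm

2.19


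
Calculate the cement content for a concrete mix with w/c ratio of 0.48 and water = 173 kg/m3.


Cement = water / (w/c)
= 173 / 0.48
= 360.4 kg/m3

360.4


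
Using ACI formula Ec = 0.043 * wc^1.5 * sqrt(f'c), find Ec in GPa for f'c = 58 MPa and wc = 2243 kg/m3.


Ec = 0.043 * 2243^1.5 * sqrt(58) / 1000
= 34.79 GPa

34.79


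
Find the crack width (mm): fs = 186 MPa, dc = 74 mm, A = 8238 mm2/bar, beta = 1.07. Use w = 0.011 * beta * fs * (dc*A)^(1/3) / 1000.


w = 0.011 * beta * fs * (dc * A)^(1/3) / 1000
= 0.011 * 1.07 * 186 * (74 * 8238)^(1/3) / 1000
= 0.186 mm

0.186


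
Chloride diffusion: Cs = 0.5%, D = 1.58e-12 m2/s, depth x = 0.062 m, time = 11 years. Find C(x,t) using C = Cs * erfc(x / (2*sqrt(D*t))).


t_seconds = 11 * 365.25 * 24 * 3600 = 347133600.0 s
arg = 0.062 / (2 * sqrt(1.58e-12 * 347133600.0))
= 1.3237
erfc(1.3237) = 0.0612
C = 0.5 * 0.0612 = 0.0306%

0.0306


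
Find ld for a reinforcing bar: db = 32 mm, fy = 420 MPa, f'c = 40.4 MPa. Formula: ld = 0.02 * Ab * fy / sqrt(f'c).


Ab = pi * 32^2 / 4 = 804.248 mm2
ld = 0.02 * 804.248 * 420 / sqrt(40.4)
= 1062.9 mm

1062.9


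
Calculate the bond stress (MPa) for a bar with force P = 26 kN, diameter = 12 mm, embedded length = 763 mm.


u = P / (pi * db * ld)
= 26 * 1000 / (pi * 12 * 763)
= 0.904 MPa

0.904


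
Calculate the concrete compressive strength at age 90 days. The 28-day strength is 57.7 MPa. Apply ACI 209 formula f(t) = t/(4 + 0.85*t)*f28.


f(90) = 90 / (4 + 0.85 * 90) * 57.7
= 90 / 80.5 * 57.7
= 64.51 MPa

64.51


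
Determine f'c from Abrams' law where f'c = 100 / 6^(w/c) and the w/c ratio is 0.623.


f'c = 100 / 6^0.623
= 100 / 3.053
= 32.75 MPa

32.75


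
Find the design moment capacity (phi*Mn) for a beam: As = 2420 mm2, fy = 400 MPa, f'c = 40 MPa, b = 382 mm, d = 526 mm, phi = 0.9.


a = As * fy / (0.85 * f'c * b)
= 2420 * 400 / (0.85 * 40 * 382)
= 74.5303 mm
Mn = As * fy * (d - a/2) / 10^6
= 473.0953 kN-m
phi*Mn = 0.9 * 473.0953 = 425.79 kN-m

425.79


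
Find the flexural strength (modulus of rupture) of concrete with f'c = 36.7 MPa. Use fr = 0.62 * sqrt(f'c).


fr = 0.62 * sqrt(36.7)
= 3.756 MPa

3.756


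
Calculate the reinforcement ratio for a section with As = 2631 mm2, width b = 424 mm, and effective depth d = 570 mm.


rho = As / (b * d)
= 2631 / (424 * 570)
= 0.0109

0.0109


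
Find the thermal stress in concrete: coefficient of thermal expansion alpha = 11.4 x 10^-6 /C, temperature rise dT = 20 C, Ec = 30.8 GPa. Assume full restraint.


sigma = alpha * dT * Ec
= 11.4e-6 * 20 * 30.8 * 1000
= 7.022 MPa

7.022


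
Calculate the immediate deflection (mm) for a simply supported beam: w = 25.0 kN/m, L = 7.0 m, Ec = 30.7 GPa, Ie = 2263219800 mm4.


Convert: L = 7.0 m = 7000 mm, Ec = 30.7 GPa = 30700 MPa
delta = 5 * 25.0 * 7000^4 / (384 * 30700 * 2263219800)
= 11.25 mm

11.25


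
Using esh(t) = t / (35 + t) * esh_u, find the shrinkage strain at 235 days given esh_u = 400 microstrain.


esh(235) = 235 / (35 + 235) * 400
= 235 / 270 * 400
= 348.1 microstrain

348.1


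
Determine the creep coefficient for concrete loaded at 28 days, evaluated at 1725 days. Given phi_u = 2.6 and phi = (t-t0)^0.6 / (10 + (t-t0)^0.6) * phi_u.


dt = 1725 - 28 = 1697
phi = 1697^0.6 / (10 + 1697^0.6) * 2.6
= 2.331

2.331


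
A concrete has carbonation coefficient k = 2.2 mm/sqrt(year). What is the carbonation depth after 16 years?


depth = k * sqrt(t)
= 2.2 * sqrt(16)
= 8.8 mm

8.8


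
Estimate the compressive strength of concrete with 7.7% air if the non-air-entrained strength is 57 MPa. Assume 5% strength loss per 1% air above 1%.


Strength loss = (7.7 - 1) * 5 = 33.5%
f'c = 57 * (1 - 33.5/100)
= 37.91 MPa

37.91


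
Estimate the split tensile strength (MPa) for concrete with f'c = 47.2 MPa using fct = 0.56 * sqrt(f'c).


fct = 0.56 * sqrt(47.2)
= 0.56 * 6.87
= 3.847 MPa

3.847


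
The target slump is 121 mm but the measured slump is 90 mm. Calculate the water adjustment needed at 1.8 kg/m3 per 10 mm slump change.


Difference = 121 - 90 = 31 mm
Water adjustment = 31 * 1.8 / 10 = 5.6 kg/m3

5.6


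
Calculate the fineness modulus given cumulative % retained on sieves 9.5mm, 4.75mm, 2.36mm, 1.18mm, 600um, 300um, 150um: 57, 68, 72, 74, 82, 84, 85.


FM = sum(cumulative % retained) / 100
= 522 / 100
= 5.22

5.22


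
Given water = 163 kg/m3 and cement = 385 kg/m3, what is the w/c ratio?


w/c = water / cement
w/c = 163 / 385 = 0.423

0.423


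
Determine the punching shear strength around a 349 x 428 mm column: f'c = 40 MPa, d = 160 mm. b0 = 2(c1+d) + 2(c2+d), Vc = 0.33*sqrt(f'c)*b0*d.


b0 = 2*(349 + 160) + 2*(428 + 160) = 2194 mm
Vc = 0.33 * sqrt(40) * 2194 * 160 / 1000
= 732.66 kN

732.66


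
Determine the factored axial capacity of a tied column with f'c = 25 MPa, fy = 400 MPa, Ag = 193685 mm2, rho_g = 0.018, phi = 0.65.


Ast = rho * Ag = 0.018 * 193685 = 3486.33 mm2
phi*Pn = 0.65 * 0.80 * (0.85 * 25 * (193685 - 3486.33) + 400 * 3486.33) / 1000
= 2826.85 kN

2826.85


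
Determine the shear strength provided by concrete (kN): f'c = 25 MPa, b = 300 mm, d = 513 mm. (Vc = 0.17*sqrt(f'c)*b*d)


Vc = 0.17 * sqrt(25) * 300 * 513 / 1000
= 130.82 kN

130.82


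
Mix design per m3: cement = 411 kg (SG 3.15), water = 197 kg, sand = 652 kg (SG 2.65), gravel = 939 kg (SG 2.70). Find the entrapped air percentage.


Vol cement = 411 / (3.15 * 1000) = 0.130476 m3
Vol water = 197 / 1000 = 0.197 m3
Vol sand = 652 / (2.65 * 1000) = 0.246038 m3
Vol gravel = 939 / (2.70 * 1000) = 0.347778 m3
Total solid + water volume = 0.921292 m3
Air = (1 - 0.921292) * 100 = 7.87%

7.87


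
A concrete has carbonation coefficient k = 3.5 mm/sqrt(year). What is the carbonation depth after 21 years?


depth = k * sqrt(t)
= 3.5 * sqrt(21)
= 16.04 mm

16.04


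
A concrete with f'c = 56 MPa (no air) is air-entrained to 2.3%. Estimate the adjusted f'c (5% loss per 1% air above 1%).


Strength loss = (2.3 - 1) * 5 = 6.5%
f'c = 56 * (1 - 6.5/100)
= 52.36 MPa

52.36


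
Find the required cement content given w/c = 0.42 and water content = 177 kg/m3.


Cement = water / (w/c)
= 177 / 0.42
= 421.4 kg/m3

421.4


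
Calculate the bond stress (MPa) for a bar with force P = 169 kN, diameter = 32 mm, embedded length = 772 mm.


u = P / (pi * db * ld)
= 169 * 1000 / (pi * 32 * 772)
= 2.178 MPa

2.178


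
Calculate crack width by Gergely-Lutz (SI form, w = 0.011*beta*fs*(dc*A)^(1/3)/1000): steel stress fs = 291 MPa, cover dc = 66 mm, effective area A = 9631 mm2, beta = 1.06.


w = 0.011 * beta * fs * (dc * A)^(1/3) / 1000
= 0.011 * 1.06 * 291 * (66 * 9631)^(1/3) / 1000
= 0.292 mm

0.292


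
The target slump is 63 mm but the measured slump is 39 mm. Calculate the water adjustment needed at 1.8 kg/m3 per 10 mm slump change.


Difference = 63 - 39 = 24 mm
Water adjustment = 24 * 1.8 / 10 = 4.3 kg/m3

4.3


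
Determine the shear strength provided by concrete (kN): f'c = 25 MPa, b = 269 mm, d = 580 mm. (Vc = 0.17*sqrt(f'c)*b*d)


Vc = 0.17 * sqrt(25) * 269 * 580 / 1000
= 132.62 kN

132.62


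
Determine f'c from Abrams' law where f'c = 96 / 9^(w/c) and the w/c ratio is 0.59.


f'c = 96 / 9^0.59
= 96 / 3.656
= 26.26 MPa

26.26


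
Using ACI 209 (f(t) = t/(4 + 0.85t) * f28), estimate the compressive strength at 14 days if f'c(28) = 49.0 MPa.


f(14) = 14 / (4 + 0.85 * 14) * 49.0
= 14 / 15.9 * 49.0
= 43.14 MPa

43.14


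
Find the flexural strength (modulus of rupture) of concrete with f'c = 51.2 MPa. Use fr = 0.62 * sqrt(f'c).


fr = 0.62 * sqrt(51.2)
= 4.436 MPa

4.436


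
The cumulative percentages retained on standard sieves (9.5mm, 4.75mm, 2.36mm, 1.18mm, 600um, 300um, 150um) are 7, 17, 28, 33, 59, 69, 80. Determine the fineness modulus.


FM = sum(cumulative % retained) / 100
= 293 / 100
= 2.93

2.93


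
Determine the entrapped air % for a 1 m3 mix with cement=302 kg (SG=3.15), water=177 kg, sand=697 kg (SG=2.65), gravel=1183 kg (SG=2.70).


Vol cement = 302 / (3.15 * 1000) = 0.095873 m3
Vol water = 177 / 1000 = 0.177 m3
Vol sand = 697 / (2.65 * 1000) = 0.263019 m3
Vol gravel = 1183 / (2.70 * 1000) = 0.438148 m3
Total solid + water volume = 0.97404 m3
Air = (1 - 0.97404) * 100 = 2.6%

2.6


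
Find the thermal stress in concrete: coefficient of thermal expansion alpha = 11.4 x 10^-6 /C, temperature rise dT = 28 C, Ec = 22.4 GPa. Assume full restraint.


sigma = alpha * dT * Ec
= 11.4e-6 * 28 * 22.4 * 1000
= 7.15 MPa

7.15


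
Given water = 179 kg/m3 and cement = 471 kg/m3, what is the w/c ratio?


w/c = water / cement
w/c = 179 / 471 = 0.38

0.38


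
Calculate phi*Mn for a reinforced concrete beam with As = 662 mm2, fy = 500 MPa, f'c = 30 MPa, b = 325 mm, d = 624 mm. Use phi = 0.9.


a = As * fy / (0.85 * f'c * b)
= 662 * 500 / (0.85 * 30 * 325)
= 39.9397 mm
Mn = As * fy * (d - a/2) / 10^6
= 199.934 kN-m
phi*Mn = 0.9 * 199.934 = 179.94 kN-m

179.94


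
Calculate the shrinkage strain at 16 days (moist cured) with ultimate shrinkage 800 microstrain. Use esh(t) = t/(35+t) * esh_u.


esh(16) = 16 / (35 + 16) * 800
= 16 / 51 * 800
= 251.0 microstrain

251.0


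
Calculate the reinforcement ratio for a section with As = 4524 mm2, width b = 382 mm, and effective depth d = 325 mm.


rho = As / (b * d)
= 4524 / (382 * 325)
= 0.0364

0.0364


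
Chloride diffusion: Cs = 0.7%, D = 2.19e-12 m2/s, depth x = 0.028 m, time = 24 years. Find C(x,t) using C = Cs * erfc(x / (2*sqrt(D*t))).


t_seconds = 24 * 365.25 * 24 * 3600 = 757382400.0 s
arg = 0.028 / (2 * sqrt(2.19e-12 * 757382400.0))
= 0.3438
erfc(0.3438) = 0.6269
C = 0.7 * 0.6269 = 0.4388%

0.4388


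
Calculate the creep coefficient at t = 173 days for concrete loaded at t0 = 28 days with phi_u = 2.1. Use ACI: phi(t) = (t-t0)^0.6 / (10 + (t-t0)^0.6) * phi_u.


dt = 173 - 28 = 145
phi = 145^0.6 / (10 + 145^0.6) * 2.1
= 1.395

1.395


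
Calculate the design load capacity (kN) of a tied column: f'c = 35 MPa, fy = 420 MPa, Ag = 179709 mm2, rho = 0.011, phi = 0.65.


Ast = rho * Ag = 0.011 * 179709 = 1976.799 mm2
phi*Pn = 0.65 * 0.80 * (0.85 * 35 * (179709 - 1976.799) + 420 * 1976.799) / 1000
= 3181.25 kN

3181.25


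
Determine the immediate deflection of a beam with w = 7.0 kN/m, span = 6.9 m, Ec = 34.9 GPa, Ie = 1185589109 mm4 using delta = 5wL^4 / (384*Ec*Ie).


Convert: L = 6.9 m = 6900 mm, Ec = 34.9 GPa = 34900 MPa
delta = 5 * 7.0 * 6900^4 / (384 * 34900 * 1185589109)
= 4.99 mm

4.99


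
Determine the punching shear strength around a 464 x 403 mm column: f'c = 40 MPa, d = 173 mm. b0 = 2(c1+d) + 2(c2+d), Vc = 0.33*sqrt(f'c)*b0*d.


b0 = 2*(464 + 173) + 2*(403 + 173) = 2426 mm
Vc = 0.33 * sqrt(40) * 2426 * 173 / 1000
= 875.95 kN

875.95


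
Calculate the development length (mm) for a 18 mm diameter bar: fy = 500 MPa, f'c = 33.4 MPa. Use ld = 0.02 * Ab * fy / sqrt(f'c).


Ab = pi * 18^2 / 4 = 254.469 mm2
ld = 0.02 * 254.469 * 500 / sqrt(33.4)
= 440.3 mm

440.3


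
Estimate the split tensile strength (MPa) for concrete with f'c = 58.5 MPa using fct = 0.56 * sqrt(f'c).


fct = 0.56 * sqrt(58.5)
= 0.56 * 7.649
= 4.283 MPa

4.283


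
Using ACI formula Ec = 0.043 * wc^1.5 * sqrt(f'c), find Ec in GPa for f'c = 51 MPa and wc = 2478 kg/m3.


Ec = 0.043 * 2478^1.5 * sqrt(51) / 1000
= 37.88 GPa

37.88


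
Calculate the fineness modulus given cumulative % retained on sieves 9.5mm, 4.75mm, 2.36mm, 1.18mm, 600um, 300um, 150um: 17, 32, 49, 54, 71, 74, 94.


FM = sum(cumulative % retained) / 100
= 391 / 100
= 3.91

3.91


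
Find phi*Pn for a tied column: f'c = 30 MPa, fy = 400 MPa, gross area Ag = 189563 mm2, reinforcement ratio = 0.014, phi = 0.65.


Ast = rho * Ag = 0.014 * 189563 = 2653.882 mm2
phi*Pn = 0.65 * 0.80 * (0.85 * 30 * (189563 - 2653.882) + 400 * 2653.882) / 1000
= 3030.42 kN

3030.42


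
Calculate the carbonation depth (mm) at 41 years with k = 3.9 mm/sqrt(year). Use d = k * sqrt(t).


depth = k * sqrt(t)
= 3.9 * sqrt(41)
= 24.97 mm

24.97


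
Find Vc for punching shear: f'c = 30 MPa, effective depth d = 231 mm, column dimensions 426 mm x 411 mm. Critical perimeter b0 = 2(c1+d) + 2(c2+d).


b0 = 2*(426 + 231) + 2*(411 + 231) = 2598 mm
Vc = 0.33 * sqrt(30) * 2598 * 231 / 1000
= 1084.74 kN

1084.74


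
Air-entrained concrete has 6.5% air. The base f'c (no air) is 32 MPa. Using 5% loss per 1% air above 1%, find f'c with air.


Strength loss = (6.5 - 1) * 5 = 27.5%
f'c = 32 * (1 - 27.5/100)
= 23.2 MPa

23.2


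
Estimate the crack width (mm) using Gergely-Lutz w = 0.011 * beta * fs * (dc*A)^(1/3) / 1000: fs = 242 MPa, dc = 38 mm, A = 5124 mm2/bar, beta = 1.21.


w = 0.011 * beta * fs * (dc * A)^(1/3) / 1000
= 0.011 * 1.21 * 242 * (38 * 5124)^(1/3) / 1000
= 0.187 mm

0.187


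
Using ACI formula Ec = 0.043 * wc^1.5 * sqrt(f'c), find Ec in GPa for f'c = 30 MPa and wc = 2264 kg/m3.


Ec = 0.043 * 2264^1.5 * sqrt(30) / 1000
= 25.37 GPa

25.37


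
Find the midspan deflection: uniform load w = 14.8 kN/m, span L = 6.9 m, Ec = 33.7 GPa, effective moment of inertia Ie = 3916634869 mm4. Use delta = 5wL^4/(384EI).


Convert: L = 6.9 m = 6900 mm, Ec = 33.7 GPa = 33700 MPa
delta = 5 * 14.8 * 6900^4 / (384 * 33700 * 3916634869)
= 3.31 mm

3.31


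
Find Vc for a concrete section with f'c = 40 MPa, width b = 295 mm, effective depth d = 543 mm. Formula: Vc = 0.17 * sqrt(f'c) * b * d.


Vc = 0.17 * sqrt(40) * 295 * 543 / 1000
= 172.23 kN

172.23


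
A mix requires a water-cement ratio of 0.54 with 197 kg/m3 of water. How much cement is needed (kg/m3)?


Cement = water / (w/c)
= 197 / 0.54
= 364.8 kg/m3

364.8


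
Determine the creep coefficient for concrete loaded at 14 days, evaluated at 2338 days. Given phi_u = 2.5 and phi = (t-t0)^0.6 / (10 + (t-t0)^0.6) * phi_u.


dt = 2338 - 14 = 2324
phi = 2324^0.6 / (10 + 2324^0.6) * 2.5
= 2.282

2.282


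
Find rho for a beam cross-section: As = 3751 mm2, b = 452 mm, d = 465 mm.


rho = As / (b * d)
= 3751 / (452 * 465)
= 0.0178

0.0178


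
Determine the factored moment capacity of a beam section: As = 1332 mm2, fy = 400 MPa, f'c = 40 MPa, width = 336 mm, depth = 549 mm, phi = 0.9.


a = As * fy / (0.85 * f'c * b)
= 1332 * 400 / (0.85 * 40 * 336)
= 46.6387 mm
Mn = As * fy * (d - a/2) / 10^6
= 280.0827 kN-m
phi*Mn = 0.9 * 280.0827 = 252.07 kN-m

252.07


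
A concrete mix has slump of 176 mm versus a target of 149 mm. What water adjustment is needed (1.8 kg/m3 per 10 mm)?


Difference = 149 - 176 = -27 mm
Water adjustment = -27 * 1.8 / 10 = -4.9 kg/m3

-4.9


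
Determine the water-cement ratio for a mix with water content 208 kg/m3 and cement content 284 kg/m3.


w/c = water / cement
w/c = 208 / 284 = 0.732

0.732


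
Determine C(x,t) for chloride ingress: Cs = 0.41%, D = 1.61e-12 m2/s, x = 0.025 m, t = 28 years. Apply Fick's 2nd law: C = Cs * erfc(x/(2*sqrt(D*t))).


t_seconds = 28 * 365.25 * 24 * 3600 = 883612800.0 s
arg = 0.025 / (2 * sqrt(1.61e-12 * 883612800.0))
= 0.3314
erfc(0.3314) = 0.6393
C = 0.41 * 0.6393 = 0.2621%

0.2621


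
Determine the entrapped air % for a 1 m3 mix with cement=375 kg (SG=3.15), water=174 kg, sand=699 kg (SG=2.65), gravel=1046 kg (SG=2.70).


Vol cement = 375 / (3.15 * 1000) = 0.119048 m3
Vol water = 174 / 1000 = 0.174 m3
Vol sand = 699 / (2.65 * 1000) = 0.263774 m3
Vol gravel = 1046 / (2.70 * 1000) = 0.387407 m3
Total solid + water volume = 0.944229 m3
Air = (1 - 0.944229) * 100 = 5.58%

5.58


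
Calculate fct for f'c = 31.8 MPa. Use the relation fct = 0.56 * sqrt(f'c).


fct = 0.56 * sqrt(31.8)
= 0.56 * 5.639
= 3.158 MPa

3.158


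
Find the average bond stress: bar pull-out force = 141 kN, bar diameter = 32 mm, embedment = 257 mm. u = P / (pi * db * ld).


u = P / (pi * db * ld)
= 141 * 1000 / (pi * 32 * 257)
= 5.457 MPa

5.457


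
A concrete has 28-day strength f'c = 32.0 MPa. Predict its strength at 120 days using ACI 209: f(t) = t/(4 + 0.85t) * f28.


f(120) = 120 / (4 + 0.85 * 120) * 32.0
= 120 / 106.0 * 32.0
= 36.23 MPa

36.23


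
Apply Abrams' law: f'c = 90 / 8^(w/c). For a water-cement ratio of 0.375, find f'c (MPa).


f'c = 90 / 8^0.375
= 90 / 2.181
= 41.27 MPa

41.27


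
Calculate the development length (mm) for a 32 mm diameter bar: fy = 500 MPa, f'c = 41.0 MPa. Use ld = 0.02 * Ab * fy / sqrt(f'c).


Ab = pi * 32^2 / 4 = 804.248 mm2
ld = 0.02 * 804.248 * 500 / sqrt(41.0)
= 1256.0 mm

1256.0


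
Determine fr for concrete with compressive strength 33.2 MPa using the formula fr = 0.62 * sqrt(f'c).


fr = 0.62 * sqrt(33.2)
= 3.572 MPa

3.572


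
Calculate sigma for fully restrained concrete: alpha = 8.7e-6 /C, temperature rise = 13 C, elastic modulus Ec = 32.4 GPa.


sigma = alpha * dT * Ec
= 8.7e-6 * 13 * 32.4 * 1000
= 3.664 MPa

3.664


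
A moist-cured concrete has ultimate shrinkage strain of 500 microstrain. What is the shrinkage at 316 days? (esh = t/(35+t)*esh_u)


esh(316) = 316 / (35 + 316) * 500
= 316 / 351 * 500
= 450.1 microstrain

450.1


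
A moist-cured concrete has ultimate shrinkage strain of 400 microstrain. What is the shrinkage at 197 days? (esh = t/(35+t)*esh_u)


esh(197) = 197 / (35 + 197) * 400
= 197 / 232 * 400
= 339.7 microstrain

339.7


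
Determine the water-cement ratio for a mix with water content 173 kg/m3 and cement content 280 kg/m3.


w/c = water / cement
w/c = 173 / 280 = 0.618

0.618


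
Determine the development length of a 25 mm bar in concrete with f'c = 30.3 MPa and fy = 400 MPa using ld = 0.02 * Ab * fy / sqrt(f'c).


Ab = pi * 25^2 / 4 = 490.874 mm2
ld = 0.02 * 490.874 * 400 / sqrt(30.3)
= 713.4 mm

713.4


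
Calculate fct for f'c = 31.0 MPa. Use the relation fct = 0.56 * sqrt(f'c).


fct = 0.56 * sqrt(31.0)
= 0.56 * 5.568
= 3.118 MPa

3.118


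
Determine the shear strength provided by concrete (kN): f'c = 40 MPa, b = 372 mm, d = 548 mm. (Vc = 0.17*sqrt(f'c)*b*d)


Vc = 0.17 * sqrt(40) * 372 * 548 / 1000
= 219.18 kN

219.18


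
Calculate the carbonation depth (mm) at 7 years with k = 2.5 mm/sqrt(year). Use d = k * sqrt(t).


depth = k * sqrt(t)
= 2.5 * sqrt(7)
= 6.61 mm

6.61


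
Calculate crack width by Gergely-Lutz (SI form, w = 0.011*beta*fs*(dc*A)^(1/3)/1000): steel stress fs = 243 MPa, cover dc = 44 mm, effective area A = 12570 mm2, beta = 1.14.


w = 0.011 * beta * fs * (dc * A)^(1/3) / 1000
= 0.011 * 1.14 * 243 * (44 * 12570)^(1/3) / 1000
= 0.25 mm

0.25


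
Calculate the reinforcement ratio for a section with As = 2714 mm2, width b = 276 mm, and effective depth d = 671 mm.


rho = As / (b * d)
= 2714 / (276 * 671)
= 0.0147

0.0147


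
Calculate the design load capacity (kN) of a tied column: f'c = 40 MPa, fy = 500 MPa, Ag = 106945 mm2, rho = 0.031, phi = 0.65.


Ast = rho * Ag = 0.031 * 106945 = 3315.295 mm2
phi*Pn = 0.65 * 0.80 * (0.85 * 40 * (106945 - 3315.295) + 500 * 3315.295) / 1000
= 2694.15 kN

2694.15


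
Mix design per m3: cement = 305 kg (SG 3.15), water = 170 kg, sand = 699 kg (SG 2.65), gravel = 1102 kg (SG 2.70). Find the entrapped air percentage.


Vol cement = 305 / (3.15 * 1000) = 0.096825 m3
Vol water = 170 / 1000 = 0.17 m3
Vol sand = 699 / (2.65 * 1000) = 0.263774 m3
Vol gravel = 1102 / (2.70 * 1000) = 0.408148 m3
Total solid + water volume = 0.938747 m3
Air = (1 - 0.938747) * 100 = 6.13%

6.13


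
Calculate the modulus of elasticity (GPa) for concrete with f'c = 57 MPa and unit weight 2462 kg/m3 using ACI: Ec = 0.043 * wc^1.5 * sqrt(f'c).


Ec = 0.043 * 2462^1.5 * sqrt(57) / 1000
= 39.66 GPa

39.66


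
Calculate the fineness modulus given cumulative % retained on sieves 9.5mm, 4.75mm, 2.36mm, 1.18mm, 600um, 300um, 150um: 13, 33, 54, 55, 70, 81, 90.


FM = sum(cumulative % retained) / 100
= 396 / 100
= 3.96

3.96


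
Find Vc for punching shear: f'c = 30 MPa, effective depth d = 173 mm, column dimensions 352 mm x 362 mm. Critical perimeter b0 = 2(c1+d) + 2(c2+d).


b0 = 2*(352 + 173) + 2*(362 + 173) = 2120 mm
Vc = 0.33 * sqrt(30) * 2120 * 173 / 1000
= 662.91 kN

662.91


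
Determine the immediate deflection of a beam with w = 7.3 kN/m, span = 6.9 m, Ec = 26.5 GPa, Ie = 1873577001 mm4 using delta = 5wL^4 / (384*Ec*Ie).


Convert: L = 6.9 m = 6900 mm, Ec = 26.5 GPa = 26500 MPa
delta = 5 * 7.3 * 6900^4 / (384 * 26500 * 1873577001)
= 4.34 mm

4.34


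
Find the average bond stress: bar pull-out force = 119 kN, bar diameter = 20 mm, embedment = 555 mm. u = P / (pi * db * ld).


u = P / (pi * db * ld)
= 119 * 1000 / (pi * 20 * 555)
= 3.413 MPa

3.413


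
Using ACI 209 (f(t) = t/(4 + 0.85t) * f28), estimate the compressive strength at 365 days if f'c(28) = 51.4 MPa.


f(365) = 365 / (4 + 0.85 * 365) * 51.4
= 365 / 314.25 * 51.4
= 59.7 MPa

59.7


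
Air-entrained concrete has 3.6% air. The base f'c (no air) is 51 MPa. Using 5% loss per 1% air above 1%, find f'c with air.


Strength loss = (3.6 - 1) * 5 = 13.0%
f'c = 51 * (1 - 13.0/100)
= 44.37 MPa

44.37


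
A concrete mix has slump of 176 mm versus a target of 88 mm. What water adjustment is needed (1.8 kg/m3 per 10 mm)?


Difference = 88 - 176 = -88 mm
Water adjustment = -88 * 1.8 / 10 = -15.8 kg/m3

-15.8


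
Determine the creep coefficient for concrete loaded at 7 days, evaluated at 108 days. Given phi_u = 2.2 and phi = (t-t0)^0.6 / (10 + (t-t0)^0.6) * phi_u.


dt = 108 - 7 = 101
phi = 101^0.6 / (10 + 101^0.6) * 2.2
= 1.352

1.352


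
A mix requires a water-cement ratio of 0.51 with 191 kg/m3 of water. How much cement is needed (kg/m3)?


Cement = water / (w/c)
= 191 / 0.51
= 374.5 kg/m3

374.5


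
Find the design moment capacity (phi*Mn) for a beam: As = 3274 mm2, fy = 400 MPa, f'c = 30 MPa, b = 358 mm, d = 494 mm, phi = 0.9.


a = As * fy / (0.85 * f'c * b)
= 3274 * 400 / (0.85 * 30 * 358)
= 143.4549 mm
Mn = As * fy * (d - a/2) / 10^6
= 553.0081 kN-m
phi*Mn = 0.9 * 553.0081 = 497.71 kN-m

497.71


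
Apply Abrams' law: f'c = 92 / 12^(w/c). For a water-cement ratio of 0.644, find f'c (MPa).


f'c = 92 / 12^0.644
= 92 / 4.954
= 18.57 MPa

18.57


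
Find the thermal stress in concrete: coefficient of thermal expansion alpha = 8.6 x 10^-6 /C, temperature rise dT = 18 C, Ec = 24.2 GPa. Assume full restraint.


sigma = alpha * dT * Ec
= 8.6e-6 * 18 * 24.2 * 1000
= 3.746 MPa

3.746


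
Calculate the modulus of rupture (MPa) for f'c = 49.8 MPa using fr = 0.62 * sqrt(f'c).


fr = 0.62 * sqrt(49.8)
= 4.375 MPa

4.375


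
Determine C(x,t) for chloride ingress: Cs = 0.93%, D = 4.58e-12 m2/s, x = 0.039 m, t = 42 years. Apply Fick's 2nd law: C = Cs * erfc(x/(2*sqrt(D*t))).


t_seconds = 42 * 365.25 * 24 * 3600 = 1325419200.0 s
arg = 0.039 / (2 * sqrt(4.58e-12 * 1325419200.0))
= 0.2503
erfc(0.2503) = 0.7234
C = 0.93 * 0.7234 = 0.6727%

0.6727


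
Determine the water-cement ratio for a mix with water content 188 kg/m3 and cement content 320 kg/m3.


w/c = water / cement
w/c = 188 / 320 = 0.588

0.588


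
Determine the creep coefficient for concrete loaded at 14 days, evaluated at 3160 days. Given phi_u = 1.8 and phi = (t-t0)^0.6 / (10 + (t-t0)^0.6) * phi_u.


dt = 3160 - 14 = 3146
phi = 3146^0.6 / (10 + 3146^0.6) * 1.8
= 1.667

1.667


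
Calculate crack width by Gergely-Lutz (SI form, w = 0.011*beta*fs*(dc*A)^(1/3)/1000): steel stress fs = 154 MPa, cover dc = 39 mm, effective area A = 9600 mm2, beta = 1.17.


w = 0.011 * beta * fs * (dc * A)^(1/3) / 1000
= 0.011 * 1.17 * 154 * (39 * 9600)^(1/3) / 1000
= 0.143 mm

0.143


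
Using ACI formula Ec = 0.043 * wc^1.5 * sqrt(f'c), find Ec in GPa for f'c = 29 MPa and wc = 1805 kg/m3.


Ec = 0.043 * 1805^1.5 * sqrt(29) / 1000
= 17.76 GPa

17.76


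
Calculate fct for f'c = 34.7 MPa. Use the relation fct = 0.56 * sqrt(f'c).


fct = 0.56 * sqrt(34.7)
= 0.56 * 5.891
= 3.299 MPa

3.299


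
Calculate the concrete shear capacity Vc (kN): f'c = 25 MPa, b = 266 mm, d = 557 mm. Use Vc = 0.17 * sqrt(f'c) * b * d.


Vc = 0.17 * sqrt(25) * 266 * 557 / 1000
= 125.94 kN

125.94


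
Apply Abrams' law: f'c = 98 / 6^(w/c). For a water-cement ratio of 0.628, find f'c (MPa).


f'c = 98 / 6^0.628
= 98 / 3.081
= 31.81 MPa

31.81


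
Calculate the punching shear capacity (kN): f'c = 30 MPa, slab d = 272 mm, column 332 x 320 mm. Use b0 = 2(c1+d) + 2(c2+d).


b0 = 2*(332 + 272) + 2*(320 + 272) = 2392 mm
Vc = 0.33 * sqrt(30) * 2392 * 272 / 1000
= 1175.99 kN

1175.99


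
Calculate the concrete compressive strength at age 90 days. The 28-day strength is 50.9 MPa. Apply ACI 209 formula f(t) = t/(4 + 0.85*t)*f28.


f(90) = 90 / (4 + 0.85 * 90) * 50.9
= 90 / 80.5 * 50.9
= 56.91 MPa

56.91


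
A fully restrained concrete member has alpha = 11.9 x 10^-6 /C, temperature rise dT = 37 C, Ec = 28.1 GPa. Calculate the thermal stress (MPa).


sigma = alpha * dT * Ec
= 11.9e-6 * 37 * 28.1 * 1000
= 12.372 MPa

12.372


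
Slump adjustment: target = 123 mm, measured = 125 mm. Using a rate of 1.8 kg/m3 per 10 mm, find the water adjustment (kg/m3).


Difference = 123 - 125 = -2 mm
Water adjustment = -2 * 1.8 / 10 = -0.4 kg/m3

-0.4


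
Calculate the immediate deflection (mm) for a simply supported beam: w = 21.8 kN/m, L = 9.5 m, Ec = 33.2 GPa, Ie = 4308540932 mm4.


Convert: L = 9.5 m = 9500 mm, Ec = 33.2 GPa = 33200 MPa
delta = 5 * 21.8 * 9500^4 / (384 * 33200 * 4308540932)
= 16.16 mm

16.16


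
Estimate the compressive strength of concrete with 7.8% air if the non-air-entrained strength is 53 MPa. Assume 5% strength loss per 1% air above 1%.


Strength loss = (7.8 - 1) * 5 = 34.0%
f'c = 53 * (1 - 34.0/100)
= 34.98 MPa

34.98


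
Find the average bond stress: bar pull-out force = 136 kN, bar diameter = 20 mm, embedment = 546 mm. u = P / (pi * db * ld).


u = P / (pi * db * ld)
= 136 * 1000 / (pi * 20 * 546)
= 3.964 MPa

3.964


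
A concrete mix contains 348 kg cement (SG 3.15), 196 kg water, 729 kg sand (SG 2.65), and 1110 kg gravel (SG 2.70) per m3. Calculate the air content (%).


Vol cement = 348 / (3.15 * 1000) = 0.110476 m3
Vol water = 196 / 1000 = 0.196 m3
Vol sand = 729 / (2.65 * 1000) = 0.275094 m3
Vol gravel = 1110 / (2.70 * 1000) = 0.411111 m3
Total solid + water volume = 0.992682 m3
Air = (1 - 0.992682) * 100 = 0.73%

0.73


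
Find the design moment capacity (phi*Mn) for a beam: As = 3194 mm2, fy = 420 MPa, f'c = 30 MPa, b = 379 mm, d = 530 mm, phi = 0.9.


a = As * fy / (0.85 * f'c * b)
= 3194 * 420 / (0.85 * 30 * 379)
= 138.8049 mm
Mn = As * fy * (d - a/2) / 10^6
= 617.8824 kN-m
phi*Mn = 0.9 * 617.8824 = 556.09 kN-m

556.09


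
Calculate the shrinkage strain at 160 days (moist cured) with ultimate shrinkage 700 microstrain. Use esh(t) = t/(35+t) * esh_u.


esh(160) = 160 / (35 + 160) * 700
= 160 / 195 * 700
= 574.4 microstrain

574.4


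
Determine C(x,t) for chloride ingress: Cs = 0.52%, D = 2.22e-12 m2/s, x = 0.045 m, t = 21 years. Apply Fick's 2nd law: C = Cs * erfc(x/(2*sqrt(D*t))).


t_seconds = 21 * 365.25 * 24 * 3600 = 662709600.0 s
arg = 0.045 / (2 * sqrt(2.22e-12 * 662709600.0))
= 0.5866
erfc(0.5866) = 0.4068
C = 0.52 * 0.4068 = 0.2115%

0.2115


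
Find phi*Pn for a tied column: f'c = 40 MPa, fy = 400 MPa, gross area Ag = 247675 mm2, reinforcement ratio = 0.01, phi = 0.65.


Ast = rho * Ag = 0.01 * 247675 = 2476.75 mm2
phi*Pn = 0.65 * 0.80 * (0.85 * 40 * (247675 - 2476.75) + 400 * 2476.75) / 1000
= 4850.27 kN

4850.27


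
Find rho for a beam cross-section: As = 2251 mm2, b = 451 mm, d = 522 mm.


rho = As / (b * d)
= 2251 / (451 * 522)
= 0.0096

0.0096


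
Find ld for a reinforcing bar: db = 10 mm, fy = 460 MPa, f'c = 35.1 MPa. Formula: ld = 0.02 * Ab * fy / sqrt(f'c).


Ab = pi * 10^2 / 4 = 78.54 mm2
ld = 0.02 * 78.54 * 460 / sqrt(35.1)
= 122.0 mm

122.0


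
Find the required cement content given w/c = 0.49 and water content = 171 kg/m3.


Cement = water / (w/c)
= 171 / 0.49
= 349.0 kg/m3

349.0


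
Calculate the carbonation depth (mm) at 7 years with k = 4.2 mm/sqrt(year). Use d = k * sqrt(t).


depth = k * sqrt(t)
= 4.2 * sqrt(7)
= 11.11 mm

11.11


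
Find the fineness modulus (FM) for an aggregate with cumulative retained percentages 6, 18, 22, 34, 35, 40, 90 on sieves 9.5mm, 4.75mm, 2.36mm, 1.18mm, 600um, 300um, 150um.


FM = sum(cumulative % retained) / 100
= 245 / 100
= 2.45

2.45
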